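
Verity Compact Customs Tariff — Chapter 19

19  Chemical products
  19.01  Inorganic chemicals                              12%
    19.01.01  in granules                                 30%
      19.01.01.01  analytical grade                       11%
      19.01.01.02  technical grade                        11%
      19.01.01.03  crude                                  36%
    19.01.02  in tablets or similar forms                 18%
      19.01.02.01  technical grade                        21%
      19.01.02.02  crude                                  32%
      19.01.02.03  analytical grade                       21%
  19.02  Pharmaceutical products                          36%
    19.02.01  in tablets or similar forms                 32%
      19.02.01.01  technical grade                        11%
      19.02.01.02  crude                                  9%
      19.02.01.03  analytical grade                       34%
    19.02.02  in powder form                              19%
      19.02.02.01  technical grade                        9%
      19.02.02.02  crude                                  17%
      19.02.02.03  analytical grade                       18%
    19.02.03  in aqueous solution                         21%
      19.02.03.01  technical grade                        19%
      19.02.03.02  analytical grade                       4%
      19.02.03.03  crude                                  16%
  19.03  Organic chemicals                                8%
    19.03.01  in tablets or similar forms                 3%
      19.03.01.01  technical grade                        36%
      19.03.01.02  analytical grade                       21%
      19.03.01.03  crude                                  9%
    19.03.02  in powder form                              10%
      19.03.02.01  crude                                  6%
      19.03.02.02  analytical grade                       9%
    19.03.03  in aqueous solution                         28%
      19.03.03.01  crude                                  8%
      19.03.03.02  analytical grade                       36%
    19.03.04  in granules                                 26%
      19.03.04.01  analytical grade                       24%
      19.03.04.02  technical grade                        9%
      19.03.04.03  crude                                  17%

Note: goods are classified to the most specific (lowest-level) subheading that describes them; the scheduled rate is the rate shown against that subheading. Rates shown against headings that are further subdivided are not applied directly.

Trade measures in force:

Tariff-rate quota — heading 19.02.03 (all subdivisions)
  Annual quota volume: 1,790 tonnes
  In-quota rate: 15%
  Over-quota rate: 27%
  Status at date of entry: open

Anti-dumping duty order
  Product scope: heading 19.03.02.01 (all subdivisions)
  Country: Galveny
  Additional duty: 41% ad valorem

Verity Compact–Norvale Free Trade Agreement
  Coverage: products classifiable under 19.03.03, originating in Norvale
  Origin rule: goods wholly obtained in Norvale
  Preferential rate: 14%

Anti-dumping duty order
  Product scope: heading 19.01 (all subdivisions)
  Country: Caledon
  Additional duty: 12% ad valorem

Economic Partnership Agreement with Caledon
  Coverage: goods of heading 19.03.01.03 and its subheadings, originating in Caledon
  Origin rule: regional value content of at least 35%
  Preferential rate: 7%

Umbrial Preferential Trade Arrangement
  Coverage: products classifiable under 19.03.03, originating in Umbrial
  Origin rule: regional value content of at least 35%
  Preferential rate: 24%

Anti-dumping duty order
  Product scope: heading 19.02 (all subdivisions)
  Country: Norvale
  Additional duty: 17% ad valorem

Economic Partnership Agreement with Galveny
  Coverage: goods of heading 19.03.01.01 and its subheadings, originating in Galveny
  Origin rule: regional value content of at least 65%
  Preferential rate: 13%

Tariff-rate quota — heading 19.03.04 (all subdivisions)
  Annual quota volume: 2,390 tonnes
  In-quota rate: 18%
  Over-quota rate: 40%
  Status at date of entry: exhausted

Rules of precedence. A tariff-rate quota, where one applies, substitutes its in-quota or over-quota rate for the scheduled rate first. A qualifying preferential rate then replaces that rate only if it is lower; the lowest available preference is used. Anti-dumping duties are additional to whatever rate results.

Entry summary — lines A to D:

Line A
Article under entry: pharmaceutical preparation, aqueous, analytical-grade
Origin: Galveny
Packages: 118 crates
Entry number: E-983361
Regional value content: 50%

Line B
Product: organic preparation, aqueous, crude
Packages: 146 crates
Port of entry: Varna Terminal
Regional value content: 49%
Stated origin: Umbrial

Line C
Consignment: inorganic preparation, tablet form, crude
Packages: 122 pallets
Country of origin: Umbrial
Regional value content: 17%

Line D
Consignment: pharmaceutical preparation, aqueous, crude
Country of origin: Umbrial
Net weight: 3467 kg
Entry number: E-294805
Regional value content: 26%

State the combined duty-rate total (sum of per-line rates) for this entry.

70%

Line A: pharmaceutical → 19.02; aqueous → 19.02.03; analytical-grade → 19.02.03.02. Scheduled 4%. quota on 19.02.03 open → in-quota 15%; Galveny agreement on 19.03.01.01: 19.02.03.02 not covered. → 15%.
Line B: organic → 19.03; aqueous → 19.03.03; crude → 19.03.03.01. Scheduled 8%. Umbrial agreement on 19.03.03: RVC ≥ 35% → 24% available; preference 24% not lower than 8% → no reduction. → 8%.
Line C: inorganic → 19.01; tablet form → 19.01.02; crude → 19.01.02.02. Scheduled 32%. Umbrial agreement on 19.03.03: 19.01.02.02 not covered. → 32%.
Line D: pharmaceutical → 19.02; aqueous → 19.02.03; crude → 19.02.03.03. Scheduled 16%. quota on 19.02.03 open → in-quota 15%; Umbrial agreement on 19.03.03: 19.02.03.03 not covered. → 15%.
Sum: 15% + 8% + 32% + 15% = 70%.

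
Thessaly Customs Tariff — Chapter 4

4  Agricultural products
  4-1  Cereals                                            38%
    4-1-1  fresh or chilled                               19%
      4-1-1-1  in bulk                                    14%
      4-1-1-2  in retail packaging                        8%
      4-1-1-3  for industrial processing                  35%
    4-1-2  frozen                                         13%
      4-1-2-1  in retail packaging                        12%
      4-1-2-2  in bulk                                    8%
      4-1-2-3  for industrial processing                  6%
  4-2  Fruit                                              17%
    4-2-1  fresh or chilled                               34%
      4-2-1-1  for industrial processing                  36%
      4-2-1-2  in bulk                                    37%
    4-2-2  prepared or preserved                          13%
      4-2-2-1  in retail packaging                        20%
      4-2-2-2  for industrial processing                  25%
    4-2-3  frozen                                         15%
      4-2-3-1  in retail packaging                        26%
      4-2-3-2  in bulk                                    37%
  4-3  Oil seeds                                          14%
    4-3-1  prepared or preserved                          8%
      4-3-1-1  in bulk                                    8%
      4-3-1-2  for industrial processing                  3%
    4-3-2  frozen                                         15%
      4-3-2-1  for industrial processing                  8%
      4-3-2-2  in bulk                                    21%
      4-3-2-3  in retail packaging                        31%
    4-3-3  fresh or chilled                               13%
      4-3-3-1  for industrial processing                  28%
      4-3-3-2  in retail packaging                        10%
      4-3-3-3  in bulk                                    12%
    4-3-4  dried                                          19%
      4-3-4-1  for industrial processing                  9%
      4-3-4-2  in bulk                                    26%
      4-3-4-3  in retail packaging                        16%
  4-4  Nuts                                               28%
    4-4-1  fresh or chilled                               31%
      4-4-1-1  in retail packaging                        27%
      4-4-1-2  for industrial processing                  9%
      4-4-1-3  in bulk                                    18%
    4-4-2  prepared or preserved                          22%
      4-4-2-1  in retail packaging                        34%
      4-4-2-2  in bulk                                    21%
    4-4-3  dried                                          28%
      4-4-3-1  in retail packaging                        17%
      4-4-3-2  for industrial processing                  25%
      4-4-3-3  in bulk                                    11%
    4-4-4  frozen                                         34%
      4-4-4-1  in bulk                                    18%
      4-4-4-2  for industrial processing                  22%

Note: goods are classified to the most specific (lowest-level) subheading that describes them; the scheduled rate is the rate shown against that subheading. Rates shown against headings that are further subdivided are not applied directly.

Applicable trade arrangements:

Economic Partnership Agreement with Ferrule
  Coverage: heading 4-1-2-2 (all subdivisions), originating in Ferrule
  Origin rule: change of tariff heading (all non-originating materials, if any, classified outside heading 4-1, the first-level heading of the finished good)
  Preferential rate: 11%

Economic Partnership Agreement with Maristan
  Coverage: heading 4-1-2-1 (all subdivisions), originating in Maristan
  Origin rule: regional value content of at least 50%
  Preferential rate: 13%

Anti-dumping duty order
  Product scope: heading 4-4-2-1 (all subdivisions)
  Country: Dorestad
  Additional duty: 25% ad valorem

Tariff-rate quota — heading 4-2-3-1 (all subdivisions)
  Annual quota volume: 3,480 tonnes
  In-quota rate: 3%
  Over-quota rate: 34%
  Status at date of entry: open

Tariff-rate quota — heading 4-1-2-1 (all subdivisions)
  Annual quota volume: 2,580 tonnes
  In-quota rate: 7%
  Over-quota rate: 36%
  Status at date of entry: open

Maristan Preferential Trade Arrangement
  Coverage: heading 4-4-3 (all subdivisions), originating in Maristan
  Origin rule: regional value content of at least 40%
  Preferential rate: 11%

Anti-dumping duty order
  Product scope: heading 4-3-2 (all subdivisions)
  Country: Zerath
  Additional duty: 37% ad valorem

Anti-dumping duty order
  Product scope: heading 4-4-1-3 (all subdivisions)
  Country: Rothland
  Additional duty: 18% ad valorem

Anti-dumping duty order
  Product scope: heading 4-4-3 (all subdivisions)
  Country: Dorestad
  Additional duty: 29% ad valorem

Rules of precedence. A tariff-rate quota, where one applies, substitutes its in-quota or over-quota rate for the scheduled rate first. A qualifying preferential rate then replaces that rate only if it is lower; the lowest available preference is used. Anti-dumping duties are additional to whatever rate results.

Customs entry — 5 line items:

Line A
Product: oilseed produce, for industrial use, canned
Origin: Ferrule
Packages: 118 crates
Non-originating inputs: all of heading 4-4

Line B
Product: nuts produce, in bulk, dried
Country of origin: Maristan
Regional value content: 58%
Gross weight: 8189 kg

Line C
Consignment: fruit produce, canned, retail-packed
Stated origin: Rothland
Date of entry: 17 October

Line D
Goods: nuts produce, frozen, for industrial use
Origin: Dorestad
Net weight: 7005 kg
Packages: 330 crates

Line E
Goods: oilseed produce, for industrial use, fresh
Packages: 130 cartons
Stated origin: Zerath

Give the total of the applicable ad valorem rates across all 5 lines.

84%

Line A: oilseed → 4-3; canned → 4-3-1; for industrial use → 4-3-1-2. Scheduled 3%. Ferrule agreement on 4-1-2-2: 4-3-1-2 not covered. → 3%.
Line B: nuts → 4-4; dried → 4-4-3; in bulk → 4-4-3-3. Scheduled 11%. Maristan agreement on 4-1-2-1: 4-4-3-3 not covered; Maristan agreement on 4-4-3: RVC ≥ 40% → 11% available; preference 11% not lower than 11% → no reduction. → 11%.
Line C: fruit → 4-2; canned → 4-2-2; retail-packed → 4-2-2-1. Scheduled 20%. No special measure applies. → 20%.
Line D: nuts → 4-4; frozen → 4-4-4; for industrial use → 4-4-4-2. Scheduled 22%. No special measure applies. → 22%.
Line E: oilseed → 4-3; fresh → 4-3-3; for industrial use → 4-3-3-1. Scheduled 28%. No special measure applies. → 28%.
Sum: 3% + 11% + 20% + 22% + 28% = 84%.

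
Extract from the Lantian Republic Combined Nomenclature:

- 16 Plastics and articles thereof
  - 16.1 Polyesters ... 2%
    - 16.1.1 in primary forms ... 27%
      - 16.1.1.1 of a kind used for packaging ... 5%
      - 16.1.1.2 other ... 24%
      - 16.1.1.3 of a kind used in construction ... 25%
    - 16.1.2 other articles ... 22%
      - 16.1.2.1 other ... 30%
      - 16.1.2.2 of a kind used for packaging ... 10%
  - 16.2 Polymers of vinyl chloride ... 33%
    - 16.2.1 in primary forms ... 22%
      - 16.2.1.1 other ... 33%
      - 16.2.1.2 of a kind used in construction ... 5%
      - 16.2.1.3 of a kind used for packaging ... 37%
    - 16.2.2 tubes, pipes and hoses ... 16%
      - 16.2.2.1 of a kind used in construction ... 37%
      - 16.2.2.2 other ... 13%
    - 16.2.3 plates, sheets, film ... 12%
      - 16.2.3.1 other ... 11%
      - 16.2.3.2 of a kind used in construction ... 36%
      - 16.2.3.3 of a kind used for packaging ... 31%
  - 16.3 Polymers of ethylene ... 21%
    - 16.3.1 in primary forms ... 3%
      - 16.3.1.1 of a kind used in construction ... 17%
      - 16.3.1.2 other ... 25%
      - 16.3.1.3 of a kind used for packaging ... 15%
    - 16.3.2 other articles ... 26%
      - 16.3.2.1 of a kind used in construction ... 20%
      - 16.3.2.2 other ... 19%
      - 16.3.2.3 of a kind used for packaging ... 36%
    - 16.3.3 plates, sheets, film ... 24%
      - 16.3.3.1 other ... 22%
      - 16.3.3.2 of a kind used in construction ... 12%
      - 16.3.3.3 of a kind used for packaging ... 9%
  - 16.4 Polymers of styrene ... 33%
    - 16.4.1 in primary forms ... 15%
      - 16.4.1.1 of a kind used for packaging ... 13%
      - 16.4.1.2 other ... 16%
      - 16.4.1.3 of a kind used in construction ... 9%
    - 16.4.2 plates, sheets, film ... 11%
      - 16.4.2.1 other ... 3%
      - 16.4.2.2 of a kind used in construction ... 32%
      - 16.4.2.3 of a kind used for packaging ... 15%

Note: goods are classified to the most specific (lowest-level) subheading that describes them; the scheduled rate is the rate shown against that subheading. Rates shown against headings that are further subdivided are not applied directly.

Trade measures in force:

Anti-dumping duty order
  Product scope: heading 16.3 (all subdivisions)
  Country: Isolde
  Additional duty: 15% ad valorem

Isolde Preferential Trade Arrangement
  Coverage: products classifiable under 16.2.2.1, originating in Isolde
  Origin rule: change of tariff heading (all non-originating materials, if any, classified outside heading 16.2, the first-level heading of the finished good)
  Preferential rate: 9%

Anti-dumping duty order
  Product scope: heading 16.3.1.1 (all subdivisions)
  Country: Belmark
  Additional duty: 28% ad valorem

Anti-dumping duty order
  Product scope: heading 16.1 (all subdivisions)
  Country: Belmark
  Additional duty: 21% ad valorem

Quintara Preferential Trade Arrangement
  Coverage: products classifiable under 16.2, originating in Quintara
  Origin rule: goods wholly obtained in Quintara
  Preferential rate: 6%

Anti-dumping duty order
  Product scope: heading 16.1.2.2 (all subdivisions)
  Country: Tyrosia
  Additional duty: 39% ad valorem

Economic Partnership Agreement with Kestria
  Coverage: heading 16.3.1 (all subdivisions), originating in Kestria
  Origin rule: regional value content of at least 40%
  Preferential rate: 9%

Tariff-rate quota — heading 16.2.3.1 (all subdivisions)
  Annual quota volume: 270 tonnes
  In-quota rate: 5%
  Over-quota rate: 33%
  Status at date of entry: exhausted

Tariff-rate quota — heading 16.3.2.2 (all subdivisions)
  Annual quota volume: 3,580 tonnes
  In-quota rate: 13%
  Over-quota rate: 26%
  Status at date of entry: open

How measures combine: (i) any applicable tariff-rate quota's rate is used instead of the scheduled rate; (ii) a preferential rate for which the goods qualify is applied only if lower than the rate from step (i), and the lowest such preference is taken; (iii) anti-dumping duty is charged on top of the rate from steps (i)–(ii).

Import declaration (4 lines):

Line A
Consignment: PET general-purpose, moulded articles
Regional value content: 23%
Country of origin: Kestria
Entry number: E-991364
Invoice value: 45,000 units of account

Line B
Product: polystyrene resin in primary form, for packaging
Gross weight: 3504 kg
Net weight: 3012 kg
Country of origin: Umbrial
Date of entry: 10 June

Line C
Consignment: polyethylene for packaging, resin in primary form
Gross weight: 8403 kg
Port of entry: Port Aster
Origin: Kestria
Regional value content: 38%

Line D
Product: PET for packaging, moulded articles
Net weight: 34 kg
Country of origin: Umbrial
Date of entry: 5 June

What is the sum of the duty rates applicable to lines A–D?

68%

Line A: PET → 16.1; moulded articles → 16.1.2; general-purpose → 16.1.2.1. Scheduled 30%. Kestria agreement on 16.3.1: 16.1.2.1 not covered. → 30%.
Line B: polystyrene → 16.4; resin in primary form → 16.4.1; for packaging → 16.4.1.1. Scheduled 13%. No special measure applies. → 13%.
Line C: polyethylene → 16.3; resin in primary form → 16.3.1; for packaging → 16.3.1.3. Scheduled 15%. Kestria agreement on 16.3.1: RVC < 40%. → 15%.
Line D: PET → 16.1; moulded articles → 16.1.2; for packaging → 16.1.2.2. Scheduled 10%. No special measure applies. → 10%.
Sum: 30% + 13% + 15% + 10% = 68%.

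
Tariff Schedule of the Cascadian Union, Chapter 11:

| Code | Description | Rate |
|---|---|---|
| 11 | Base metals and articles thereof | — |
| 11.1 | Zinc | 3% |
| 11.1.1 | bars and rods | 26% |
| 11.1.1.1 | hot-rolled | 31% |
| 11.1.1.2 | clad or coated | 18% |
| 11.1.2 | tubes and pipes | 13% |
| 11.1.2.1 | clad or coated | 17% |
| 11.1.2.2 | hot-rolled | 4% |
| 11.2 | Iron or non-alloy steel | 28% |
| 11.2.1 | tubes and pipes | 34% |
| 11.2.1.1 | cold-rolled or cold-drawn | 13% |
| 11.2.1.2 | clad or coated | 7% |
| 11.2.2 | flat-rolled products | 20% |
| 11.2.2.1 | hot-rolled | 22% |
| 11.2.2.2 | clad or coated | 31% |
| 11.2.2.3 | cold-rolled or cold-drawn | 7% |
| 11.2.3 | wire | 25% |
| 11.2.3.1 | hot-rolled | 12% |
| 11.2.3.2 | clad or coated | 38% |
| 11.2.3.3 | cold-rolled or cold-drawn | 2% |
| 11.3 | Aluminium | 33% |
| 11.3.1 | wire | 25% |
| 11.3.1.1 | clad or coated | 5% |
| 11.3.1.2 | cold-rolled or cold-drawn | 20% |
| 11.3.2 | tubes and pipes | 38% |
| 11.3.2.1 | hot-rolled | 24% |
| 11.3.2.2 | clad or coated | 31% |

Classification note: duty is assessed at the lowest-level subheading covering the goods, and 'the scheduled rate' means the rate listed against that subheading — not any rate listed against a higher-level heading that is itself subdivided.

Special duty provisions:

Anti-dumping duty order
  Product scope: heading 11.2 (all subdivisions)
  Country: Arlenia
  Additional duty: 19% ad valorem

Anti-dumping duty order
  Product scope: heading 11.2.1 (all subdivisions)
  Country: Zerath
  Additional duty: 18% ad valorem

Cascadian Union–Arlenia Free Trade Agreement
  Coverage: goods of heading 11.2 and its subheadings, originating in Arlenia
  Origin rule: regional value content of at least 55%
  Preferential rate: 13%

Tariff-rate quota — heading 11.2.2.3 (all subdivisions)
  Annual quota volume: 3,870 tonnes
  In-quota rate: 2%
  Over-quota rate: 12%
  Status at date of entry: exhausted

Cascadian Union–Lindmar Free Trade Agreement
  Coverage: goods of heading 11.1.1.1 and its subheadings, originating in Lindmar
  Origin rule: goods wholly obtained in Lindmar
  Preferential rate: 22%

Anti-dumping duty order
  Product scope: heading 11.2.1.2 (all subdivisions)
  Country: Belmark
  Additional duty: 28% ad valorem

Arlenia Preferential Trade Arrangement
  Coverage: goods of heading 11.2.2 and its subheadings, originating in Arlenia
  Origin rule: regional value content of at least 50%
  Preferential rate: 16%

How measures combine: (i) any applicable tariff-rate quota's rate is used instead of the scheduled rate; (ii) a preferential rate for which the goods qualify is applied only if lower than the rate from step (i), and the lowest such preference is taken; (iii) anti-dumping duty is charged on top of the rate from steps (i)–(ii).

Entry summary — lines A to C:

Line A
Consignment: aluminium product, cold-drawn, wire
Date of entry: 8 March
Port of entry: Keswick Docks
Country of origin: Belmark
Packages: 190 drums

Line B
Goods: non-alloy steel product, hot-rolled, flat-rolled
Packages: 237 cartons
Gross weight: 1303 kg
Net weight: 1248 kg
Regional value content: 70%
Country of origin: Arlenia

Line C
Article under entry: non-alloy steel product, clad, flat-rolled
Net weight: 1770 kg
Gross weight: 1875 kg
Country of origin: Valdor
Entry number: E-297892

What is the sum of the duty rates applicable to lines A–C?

Line A: aluminium → 11.3; wire → 11.3.1; cold-drawn → 11.3.1.2. Scheduled 20%. No special measure applies. → 20%.
Line B: non-alloy steel → 11.2; flat-rolled → 11.2.2; hot-rolled → 11.2.2.1. Scheduled 22%. Arlenia agreement on 11.2: RVC ≥ 55% → 13% available; Arlenia agreement on 11.2.2: RVC ≥ 50% → 16% available; preferential 13%; anti-dumping (Arlenia, 11.2): +19%; total 13% + 19% = 32%. → 32%.
Line C: non-alloy steel → 11.2; flat-rolled → 11.2.2; clad → 11.2.2.2. Scheduled 31%. No special measure applies. → 31%.
Sum: 20% + 32% + 31% = 83%.

83%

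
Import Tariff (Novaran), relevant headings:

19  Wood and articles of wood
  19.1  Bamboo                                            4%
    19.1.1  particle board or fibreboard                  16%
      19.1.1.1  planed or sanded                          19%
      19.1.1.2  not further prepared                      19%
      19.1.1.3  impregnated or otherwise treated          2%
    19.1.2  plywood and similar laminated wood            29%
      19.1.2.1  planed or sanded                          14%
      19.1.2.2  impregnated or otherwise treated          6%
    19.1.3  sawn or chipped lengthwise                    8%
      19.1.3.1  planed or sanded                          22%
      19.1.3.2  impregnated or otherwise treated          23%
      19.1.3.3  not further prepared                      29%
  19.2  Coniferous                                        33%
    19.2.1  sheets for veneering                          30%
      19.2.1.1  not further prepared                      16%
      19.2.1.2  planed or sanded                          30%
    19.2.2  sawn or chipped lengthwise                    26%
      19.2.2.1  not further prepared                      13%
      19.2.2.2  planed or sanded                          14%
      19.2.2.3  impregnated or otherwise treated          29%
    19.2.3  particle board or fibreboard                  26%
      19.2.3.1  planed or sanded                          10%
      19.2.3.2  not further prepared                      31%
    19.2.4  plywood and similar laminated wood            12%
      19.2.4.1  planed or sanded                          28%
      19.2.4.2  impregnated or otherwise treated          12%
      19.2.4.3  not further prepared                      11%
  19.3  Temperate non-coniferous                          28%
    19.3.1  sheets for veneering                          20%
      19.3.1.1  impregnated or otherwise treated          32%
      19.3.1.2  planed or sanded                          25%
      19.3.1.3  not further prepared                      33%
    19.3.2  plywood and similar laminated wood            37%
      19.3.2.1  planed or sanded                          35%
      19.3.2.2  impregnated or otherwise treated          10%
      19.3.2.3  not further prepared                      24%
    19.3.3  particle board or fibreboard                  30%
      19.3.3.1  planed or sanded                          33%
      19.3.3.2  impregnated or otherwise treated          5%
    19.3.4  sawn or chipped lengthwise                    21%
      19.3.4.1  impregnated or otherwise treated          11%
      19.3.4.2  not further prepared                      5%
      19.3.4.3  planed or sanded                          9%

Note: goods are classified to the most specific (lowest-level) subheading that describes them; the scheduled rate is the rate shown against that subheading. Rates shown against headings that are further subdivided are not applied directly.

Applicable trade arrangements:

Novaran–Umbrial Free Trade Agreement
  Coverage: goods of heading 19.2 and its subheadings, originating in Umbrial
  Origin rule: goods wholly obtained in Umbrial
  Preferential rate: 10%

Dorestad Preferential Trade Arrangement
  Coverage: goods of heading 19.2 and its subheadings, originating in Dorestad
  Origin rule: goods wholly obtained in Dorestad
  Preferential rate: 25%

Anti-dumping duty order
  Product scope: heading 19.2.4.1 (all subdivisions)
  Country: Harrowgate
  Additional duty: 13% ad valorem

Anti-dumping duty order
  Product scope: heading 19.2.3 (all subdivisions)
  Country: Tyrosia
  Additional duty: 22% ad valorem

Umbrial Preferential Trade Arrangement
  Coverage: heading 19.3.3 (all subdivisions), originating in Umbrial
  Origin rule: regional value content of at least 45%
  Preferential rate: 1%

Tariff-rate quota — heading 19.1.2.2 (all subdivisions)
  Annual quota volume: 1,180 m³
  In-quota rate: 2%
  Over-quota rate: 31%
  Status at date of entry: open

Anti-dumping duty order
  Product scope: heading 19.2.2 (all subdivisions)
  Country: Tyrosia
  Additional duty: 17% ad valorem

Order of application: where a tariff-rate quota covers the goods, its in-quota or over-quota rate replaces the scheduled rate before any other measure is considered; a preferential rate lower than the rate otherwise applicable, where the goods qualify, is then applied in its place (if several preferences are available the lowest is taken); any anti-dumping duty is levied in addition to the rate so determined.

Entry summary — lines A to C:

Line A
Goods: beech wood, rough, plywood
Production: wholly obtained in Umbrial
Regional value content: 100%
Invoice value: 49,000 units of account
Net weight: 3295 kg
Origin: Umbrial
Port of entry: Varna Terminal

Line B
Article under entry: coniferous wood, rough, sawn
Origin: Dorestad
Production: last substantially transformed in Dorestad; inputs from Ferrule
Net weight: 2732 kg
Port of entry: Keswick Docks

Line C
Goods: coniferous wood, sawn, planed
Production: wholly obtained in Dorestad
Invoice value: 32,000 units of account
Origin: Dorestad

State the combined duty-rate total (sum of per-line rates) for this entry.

Line A: beech → 19.3; plywood → 19.3.2; rough → 19.3.2.3. Scheduled 24%. Umbrial agreement on 19.2: 19.3.2.3 not covered; Umbrial agreement on 19.3.3: 19.3.2.3 not covered. → 24%.
Line B: coniferous → 19.2; sawn → 19.2.2; rough → 19.2.2.1. Scheduled 13%. Dorestad agreement on 19.2: not wholly obtained. → 13%.
Line C: coniferous → 19.2; sawn → 19.2.2; planed → 19.2.2.2. Scheduled 14%. Dorestad agreement on 19.2: wholly obtained → 25% available; preference 25% not lower than 14% → no reduction. → 14%.
Sum: 24% + 13% + 14% = 51%.

51%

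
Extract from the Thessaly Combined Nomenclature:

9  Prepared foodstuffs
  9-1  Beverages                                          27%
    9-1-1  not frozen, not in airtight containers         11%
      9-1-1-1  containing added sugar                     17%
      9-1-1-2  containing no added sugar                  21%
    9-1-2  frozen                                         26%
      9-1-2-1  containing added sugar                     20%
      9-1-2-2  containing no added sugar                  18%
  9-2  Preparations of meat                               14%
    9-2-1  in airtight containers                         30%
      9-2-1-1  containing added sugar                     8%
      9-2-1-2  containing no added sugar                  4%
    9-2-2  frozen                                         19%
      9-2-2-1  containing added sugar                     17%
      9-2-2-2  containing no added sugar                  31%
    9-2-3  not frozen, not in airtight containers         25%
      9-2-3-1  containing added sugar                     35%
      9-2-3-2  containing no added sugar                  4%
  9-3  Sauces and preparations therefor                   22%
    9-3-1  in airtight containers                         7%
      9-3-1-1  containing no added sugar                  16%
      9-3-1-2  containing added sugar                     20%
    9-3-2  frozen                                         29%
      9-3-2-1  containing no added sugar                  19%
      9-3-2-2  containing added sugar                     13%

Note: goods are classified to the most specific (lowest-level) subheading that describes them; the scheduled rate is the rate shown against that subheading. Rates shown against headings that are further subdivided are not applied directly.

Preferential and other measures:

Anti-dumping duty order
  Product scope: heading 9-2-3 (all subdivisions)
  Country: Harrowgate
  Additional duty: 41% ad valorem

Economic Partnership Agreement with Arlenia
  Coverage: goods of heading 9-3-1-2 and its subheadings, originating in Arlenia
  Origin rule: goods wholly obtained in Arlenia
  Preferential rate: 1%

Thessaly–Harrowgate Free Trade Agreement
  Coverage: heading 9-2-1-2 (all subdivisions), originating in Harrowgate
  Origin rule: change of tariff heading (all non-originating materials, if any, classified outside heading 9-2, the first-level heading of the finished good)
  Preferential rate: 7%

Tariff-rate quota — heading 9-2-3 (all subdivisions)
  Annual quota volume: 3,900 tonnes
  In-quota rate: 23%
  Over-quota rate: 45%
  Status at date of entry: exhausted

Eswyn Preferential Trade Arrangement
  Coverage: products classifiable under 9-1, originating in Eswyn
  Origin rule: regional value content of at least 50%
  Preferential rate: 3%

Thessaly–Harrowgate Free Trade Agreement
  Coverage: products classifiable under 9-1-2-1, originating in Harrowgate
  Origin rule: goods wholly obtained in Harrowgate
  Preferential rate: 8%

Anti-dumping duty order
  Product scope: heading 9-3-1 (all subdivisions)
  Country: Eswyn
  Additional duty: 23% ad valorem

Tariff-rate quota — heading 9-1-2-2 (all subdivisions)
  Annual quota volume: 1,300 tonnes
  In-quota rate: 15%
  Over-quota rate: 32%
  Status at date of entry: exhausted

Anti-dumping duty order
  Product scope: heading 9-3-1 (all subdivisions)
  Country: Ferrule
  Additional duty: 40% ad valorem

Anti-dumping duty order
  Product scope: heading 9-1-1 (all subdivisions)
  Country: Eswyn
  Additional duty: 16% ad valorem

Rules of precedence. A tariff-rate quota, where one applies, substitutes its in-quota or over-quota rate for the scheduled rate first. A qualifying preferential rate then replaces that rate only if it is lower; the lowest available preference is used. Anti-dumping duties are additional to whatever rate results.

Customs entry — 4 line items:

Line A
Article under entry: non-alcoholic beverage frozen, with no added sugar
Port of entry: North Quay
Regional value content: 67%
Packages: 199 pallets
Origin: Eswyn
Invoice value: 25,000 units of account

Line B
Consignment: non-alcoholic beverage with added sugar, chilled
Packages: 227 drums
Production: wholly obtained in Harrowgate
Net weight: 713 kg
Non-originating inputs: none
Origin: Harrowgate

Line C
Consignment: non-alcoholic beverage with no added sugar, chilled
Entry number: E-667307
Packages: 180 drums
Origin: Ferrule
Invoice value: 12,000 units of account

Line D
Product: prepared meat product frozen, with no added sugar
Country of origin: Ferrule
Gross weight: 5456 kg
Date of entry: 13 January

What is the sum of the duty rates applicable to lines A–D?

72%

Line A: non-alcoholic beverage → 9-1; frozen → 9-1-2; with no added sugar → 9-1-2-2. Scheduled 18%. quota on 9-1-2-2 exhausted → over-quota 32%; Eswyn agreement on 9-1: RVC ≥ 50% → 3% available; preferential 3%. → 3%.
Line B: non-alcoholic beverage → 9-1; chilled → 9-1-1; with added sugar → 9-1-1-1. Scheduled 17%. Harrowgate agreement on 9-2-1-2: 9-1-1-1 not covered; Harrowgate agreement on 9-1-2-1: 9-1-1-1 not covered. → 17%.
Line C: non-alcoholic beverage → 9-1; chilled → 9-1-1; with no added sugar → 9-1-1-2. Scheduled 21%. No special measure applies. → 21%.
Line D: prepared meat product → 9-2; frozen → 9-2-2; with no added sugar → 9-2-2-2. Scheduled 31%. No special measure applies. → 31%.
Sum: 3% + 17% + 21% + 31% = 72%.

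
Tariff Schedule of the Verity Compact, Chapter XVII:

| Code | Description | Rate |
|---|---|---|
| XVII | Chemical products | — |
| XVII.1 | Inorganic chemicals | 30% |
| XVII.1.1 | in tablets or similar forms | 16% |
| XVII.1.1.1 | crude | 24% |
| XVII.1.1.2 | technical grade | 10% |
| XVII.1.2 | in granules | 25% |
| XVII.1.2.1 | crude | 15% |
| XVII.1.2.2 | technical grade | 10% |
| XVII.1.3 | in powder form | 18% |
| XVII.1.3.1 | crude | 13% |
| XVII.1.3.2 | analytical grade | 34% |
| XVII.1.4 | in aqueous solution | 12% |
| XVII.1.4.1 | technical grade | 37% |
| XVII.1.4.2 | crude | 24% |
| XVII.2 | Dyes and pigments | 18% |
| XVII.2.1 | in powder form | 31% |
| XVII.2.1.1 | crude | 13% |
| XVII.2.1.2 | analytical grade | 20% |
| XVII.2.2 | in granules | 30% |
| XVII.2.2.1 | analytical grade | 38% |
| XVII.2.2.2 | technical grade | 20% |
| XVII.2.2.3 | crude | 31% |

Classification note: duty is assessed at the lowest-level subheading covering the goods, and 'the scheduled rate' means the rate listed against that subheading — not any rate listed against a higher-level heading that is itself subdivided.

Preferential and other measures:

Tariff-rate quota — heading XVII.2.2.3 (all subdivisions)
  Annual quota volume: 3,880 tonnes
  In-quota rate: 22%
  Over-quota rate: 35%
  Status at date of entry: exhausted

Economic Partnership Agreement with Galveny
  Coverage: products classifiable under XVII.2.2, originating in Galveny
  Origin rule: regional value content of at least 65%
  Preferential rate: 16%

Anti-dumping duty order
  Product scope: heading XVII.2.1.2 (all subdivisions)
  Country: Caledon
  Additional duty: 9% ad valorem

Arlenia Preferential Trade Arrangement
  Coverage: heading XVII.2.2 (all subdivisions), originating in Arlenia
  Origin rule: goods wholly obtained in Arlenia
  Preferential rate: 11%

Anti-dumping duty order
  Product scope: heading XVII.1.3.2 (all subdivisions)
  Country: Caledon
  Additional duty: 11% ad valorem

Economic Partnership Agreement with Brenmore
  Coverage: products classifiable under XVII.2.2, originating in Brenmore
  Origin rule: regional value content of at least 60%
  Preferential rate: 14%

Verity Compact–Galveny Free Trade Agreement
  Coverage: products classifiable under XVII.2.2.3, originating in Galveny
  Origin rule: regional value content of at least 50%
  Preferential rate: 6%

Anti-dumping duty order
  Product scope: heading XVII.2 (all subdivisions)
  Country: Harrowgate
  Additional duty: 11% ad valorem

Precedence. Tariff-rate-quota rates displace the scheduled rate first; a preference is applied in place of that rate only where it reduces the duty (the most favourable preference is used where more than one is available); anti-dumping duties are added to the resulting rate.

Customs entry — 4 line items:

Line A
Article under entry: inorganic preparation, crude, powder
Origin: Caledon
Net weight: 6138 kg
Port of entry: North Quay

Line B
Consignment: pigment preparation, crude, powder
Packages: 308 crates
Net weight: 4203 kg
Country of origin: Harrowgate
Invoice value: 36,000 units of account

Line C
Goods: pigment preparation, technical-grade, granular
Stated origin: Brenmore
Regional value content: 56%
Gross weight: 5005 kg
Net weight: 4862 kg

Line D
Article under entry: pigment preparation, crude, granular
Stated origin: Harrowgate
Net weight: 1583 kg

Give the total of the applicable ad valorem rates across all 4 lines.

Line A: inorganic → XVII.1; powder → XVII.1.3; crude → XVII.1.3.1. Scheduled 13%. No special measure applies. → 13%.
Line B: pigment → XVII.2; powder → XVII.2.1; crude → XVII.2.1.1. Scheduled 13%. anti-dumping (Harrowgate, XVII.2): +11%; total 13% + 11% = 24%. → 24%.
Line C: pigment → XVII.2; granular → XVII.2.2; technical-grade → XVII.2.2.2. Scheduled 20%. Brenmore agreement on XVII.2.2: RVC < 60%. → 20%.
Line D: pigment → XVII.2; granular → XVII.2.2; crude → XVII.2.2.3. Scheduled 31%. quota on XVII.2.2.3 exhausted → over-quota 35%; anti-dumping (Harrowgate, XVII.2): +11%; total 35% + 11% = 46%. → 46%.
Sum: 13% + 24% + 20% + 46% = 103%.

103%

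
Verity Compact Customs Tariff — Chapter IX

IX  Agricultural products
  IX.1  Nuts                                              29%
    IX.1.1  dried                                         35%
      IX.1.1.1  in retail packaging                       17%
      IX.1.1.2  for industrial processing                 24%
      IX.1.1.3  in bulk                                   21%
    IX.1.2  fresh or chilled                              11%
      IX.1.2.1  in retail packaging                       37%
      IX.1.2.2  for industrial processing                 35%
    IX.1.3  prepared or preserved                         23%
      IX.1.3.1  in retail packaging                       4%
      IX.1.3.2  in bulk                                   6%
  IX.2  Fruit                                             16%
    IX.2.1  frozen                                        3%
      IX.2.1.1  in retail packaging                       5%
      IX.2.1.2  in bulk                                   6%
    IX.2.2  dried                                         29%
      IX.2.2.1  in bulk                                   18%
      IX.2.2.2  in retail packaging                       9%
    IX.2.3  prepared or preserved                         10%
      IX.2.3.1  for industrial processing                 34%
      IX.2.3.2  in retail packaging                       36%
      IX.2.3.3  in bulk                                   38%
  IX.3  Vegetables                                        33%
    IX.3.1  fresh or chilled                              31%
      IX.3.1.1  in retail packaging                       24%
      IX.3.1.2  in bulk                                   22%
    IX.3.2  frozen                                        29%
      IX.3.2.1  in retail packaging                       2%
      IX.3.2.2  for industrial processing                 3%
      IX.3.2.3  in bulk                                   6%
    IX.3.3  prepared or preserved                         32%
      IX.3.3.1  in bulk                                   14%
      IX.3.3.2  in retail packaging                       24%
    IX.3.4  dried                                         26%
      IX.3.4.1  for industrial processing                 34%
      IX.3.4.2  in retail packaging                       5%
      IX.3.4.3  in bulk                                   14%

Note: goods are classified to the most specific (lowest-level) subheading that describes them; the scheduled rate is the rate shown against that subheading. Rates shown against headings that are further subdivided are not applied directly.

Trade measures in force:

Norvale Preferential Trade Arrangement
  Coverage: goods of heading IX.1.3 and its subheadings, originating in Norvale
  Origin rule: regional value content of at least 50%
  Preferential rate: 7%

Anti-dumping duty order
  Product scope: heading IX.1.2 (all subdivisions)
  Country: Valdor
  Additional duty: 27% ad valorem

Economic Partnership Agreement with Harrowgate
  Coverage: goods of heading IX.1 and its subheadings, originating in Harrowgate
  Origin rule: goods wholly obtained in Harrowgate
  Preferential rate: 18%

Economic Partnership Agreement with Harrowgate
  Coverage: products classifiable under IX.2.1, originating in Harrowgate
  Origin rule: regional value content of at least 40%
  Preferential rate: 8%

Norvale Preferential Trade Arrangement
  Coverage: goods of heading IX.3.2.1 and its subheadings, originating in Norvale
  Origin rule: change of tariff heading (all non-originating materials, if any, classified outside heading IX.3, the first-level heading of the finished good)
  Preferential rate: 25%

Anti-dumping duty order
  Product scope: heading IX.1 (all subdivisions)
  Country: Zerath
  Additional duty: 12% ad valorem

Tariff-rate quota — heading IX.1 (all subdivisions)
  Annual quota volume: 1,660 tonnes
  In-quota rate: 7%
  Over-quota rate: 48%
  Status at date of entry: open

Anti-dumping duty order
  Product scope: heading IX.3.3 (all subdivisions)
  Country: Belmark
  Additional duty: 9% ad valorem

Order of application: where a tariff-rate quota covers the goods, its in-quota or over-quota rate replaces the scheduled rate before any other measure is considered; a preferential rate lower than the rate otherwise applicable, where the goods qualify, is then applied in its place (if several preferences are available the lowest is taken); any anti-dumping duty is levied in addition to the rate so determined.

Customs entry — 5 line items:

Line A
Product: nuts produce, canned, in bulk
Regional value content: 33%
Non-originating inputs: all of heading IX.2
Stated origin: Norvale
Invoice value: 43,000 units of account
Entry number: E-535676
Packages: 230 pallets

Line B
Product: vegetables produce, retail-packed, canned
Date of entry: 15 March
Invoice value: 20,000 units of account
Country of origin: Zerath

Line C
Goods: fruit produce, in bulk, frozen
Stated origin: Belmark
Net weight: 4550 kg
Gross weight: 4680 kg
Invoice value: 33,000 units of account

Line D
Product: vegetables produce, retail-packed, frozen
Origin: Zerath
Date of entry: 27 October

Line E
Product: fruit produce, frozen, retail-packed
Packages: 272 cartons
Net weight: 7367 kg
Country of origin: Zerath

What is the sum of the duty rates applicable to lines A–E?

44%

Line A: nuts → IX.1; canned → IX.1.3; in bulk → IX.1.3.2. Scheduled 6%. quota on IX.1 open → in-quota 7%; Norvale agreement on IX.1.3: RVC < 50%; Norvale agreement on IX.3.2.1: IX.1.3.2 not covered. → 7%.
Line B: vegetables → IX.3; canned → IX.3.3; retail-packed → IX.3.3.2. Scheduled 24%. No special measure applies. → 24%.
Line C: fruit → IX.2; frozen → IX.2.1; in bulk → IX.2.1.2. Scheduled 6%. No special measure applies. → 6%.
Line D: vegetables → IX.3; frozen → IX.3.2; retail-packed → IX.3.2.1. Scheduled 2%. No special measure applies. → 2%.
Line E: fruit → IX.2; frozen → IX.2.1; retail-packed → IX.2.1.1. Scheduled 5%. No special measure applies. → 5%.
Sum: 7% + 24% + 6% + 2% + 5% = 44%.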